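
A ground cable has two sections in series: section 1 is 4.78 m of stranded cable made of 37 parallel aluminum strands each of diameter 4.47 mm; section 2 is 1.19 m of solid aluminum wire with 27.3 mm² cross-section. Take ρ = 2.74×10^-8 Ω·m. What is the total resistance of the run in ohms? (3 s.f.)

0.00142 Ω

Section 1: A_strand = π(2.2350e-03)² = 1.569e-05 m²; R₁ = ρL/(N·A_s) = (2.74×10^-8)(4.78)/(37×1.569e-05) = 2.256×10^-4 Ω
Section 2: A = 27.3 mm² = 2.730e-05 m²
R₂ = (2.74×10^-8)(1.19)/(2.730e-05) = 0.001194 Ω
R = R₁ + R₂ = 0.00142 Ω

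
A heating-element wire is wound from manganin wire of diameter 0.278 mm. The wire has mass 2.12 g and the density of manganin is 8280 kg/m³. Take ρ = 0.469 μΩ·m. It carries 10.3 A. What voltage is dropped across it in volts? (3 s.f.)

ρ = 0.469 μΩ·m = 4.69×10^-7 Ω·m
A = π(d/2)² = π(1.3900e-04 m)² = 6.0699e-08 m²
L = m/(density·A) = 0.00212/(8280×6.0699e-08) = 4.218 m
R = ρL/A = (4.69×10^-7)(4.218)/(6.0699e-08) = 32.59 Ω
V = IR = 10.3 × 32.59 = 336 V

336 V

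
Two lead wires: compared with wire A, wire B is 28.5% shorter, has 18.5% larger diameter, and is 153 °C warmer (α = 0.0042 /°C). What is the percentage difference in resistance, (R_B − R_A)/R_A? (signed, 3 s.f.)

R ∝ ρL/d² with ρ ∝ (1+αΔT), so R_B/R_A = (1 − 28.5/100) × (1 + 18.5/100)⁻² × (1 + 0.0042×153)
= 0.715 × 0.7121 × 1.643 = 0.8364
(R_B − R_A)/R_A = 0.8364 − 1 = -16.4%

-16.4%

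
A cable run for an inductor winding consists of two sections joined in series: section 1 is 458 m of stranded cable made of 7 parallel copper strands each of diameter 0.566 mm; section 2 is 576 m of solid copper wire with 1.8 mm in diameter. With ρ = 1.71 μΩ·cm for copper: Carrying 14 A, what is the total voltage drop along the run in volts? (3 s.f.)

ρ = 1.71 μΩ·cm = 1.71×10^-8 Ω·m
Section 1: A_strand = π(2.8300e-04)² = 2.516e-07 m²; R₁ = ρL/(N·A_s) = (1.71×10^-8)(458)/(7×2.516e-07) = 4.447 Ω
Section 2: A = π(d/2)² = π(9.0000e-04 m)² = 2.545e-06 m²
R₂ = (1.71×10^-8)(576)/(2.545e-06) = 3.871 Ω
R = R₁ + R₂ = 8.317 Ω
V = IR = 14 × 8.317 = 116 V

116 V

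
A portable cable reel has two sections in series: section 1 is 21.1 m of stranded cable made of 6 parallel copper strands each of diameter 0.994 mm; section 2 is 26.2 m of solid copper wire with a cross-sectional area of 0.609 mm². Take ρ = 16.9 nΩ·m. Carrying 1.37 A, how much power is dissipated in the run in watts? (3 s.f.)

ρ = 16.9 nΩ·m = 1.69×10^-8 Ω·m
Section 1: A_strand = π(4.9700e-04)² = 7.760e-07 m²; R₁ = ρL/(N·A_s) = (1.69×10^-8)(21.1)/(6×7.760e-07) = 0.07659 Ω
Section 2: A = 0.609 mm² = 6.090e-07 m²
R₂ = (1.69×10^-8)(26.2)/(6.090e-07) = 0.7271 Ω
R = R₁ + R₂ = 0.8036 Ω
P = I²R = (1.37)² × 0.8036 = 1.51 W

1.51 W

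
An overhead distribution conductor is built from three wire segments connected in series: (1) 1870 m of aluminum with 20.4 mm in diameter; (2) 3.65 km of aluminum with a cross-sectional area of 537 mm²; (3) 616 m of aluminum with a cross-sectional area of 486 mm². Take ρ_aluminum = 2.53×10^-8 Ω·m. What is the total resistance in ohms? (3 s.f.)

0.349 Ω

Seg 1: A = π(d/2)² = π(1.0200e-02 m)² = 3.269e-04 m²
R_1 = (2.53×10^-8)(1870)/(3.269e-04) = 0.1447 Ω
Seg 2: A = 537 mm² = 5.370e-04 m²
R_2 = (2.53×10^-8)(3650)/(5.370e-04) = 0.172 Ω
Seg 3: A = 486 mm² = 4.860e-04 m²
R_3 = (2.53×10^-8)(616)/(4.860e-04) = 0.03207 Ω
R_total = R_1 + R_2 + R_3 = 0.349 Ω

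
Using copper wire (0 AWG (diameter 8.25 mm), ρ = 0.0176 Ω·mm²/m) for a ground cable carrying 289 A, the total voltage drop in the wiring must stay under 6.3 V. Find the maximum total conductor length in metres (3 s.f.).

66.2 m

ρ = 0.0176 Ω·mm²/m = 1.76×10^-8 Ω·m
A = π(8.25/2 mm)² = π(4.1250e-03 m)² = 5.346e-05 m²
L_max = V_max·A/(1·ρI) = (6.3)(5.346e-05)/(1.76×10^-8×289) = 66.2 m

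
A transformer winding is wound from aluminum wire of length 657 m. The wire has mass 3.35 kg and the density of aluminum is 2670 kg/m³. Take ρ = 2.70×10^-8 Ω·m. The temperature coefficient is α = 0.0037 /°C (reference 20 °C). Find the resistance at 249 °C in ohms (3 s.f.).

A = m/(density·L) = 3.35/(2670×657) = 1.9097e-06 m²
R = ρL/A = (2.70×10^-8)(657)/(1.9097e-06) = 9.289 Ω
R(249 °C) = 9.289 × (1 + 0.0037×229) = 17.2 Ω

17.2 Ω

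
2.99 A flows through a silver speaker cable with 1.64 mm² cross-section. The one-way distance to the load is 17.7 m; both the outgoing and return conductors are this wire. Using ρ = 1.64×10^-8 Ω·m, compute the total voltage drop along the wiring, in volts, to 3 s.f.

A = 1.64 mm² = 1.640e-06 m²
Total conductor length (both ways) L = 2 × 17.7 = 35.4 m
R = ρL/A = (1.64×10^-8)(35.4)/(1.640e-06) = 0.354 Ω
V = IR = 2.99 × 0.354 = 1.06 V

1.06 V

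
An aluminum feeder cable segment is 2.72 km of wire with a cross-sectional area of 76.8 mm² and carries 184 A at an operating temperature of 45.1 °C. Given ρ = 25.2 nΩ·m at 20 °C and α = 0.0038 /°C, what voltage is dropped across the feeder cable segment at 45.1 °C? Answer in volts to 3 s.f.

ρ = 25.2 nΩ·m = 2.52×10^-8 Ω·m
A = 76.8 mm² = 7.680e-05 m²
R₍20₎ = ρL/A = (2.52×10^-8)(2720)/(7.680e-05) = 0.8925 Ω
R₍45.1₎ = R₍20₎(1 + αΔT) = 0.8925 × (1 + 0.0038×25.1) = 0.9776 Ω
V = IR = 184 × 0.9776 = 180 V

180 V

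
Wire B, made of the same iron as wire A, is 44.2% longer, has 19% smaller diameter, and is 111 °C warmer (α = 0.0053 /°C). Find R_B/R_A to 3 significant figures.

R ∝ ρL/d² with ρ ∝ (1+αΔT), so R_B/R_A = (1 + 44.2/100) × (1 − 19/100)⁻² × (1 + 0.0053×111)
= 1.442 × 1.524 × 1.588 = 3.49

3.49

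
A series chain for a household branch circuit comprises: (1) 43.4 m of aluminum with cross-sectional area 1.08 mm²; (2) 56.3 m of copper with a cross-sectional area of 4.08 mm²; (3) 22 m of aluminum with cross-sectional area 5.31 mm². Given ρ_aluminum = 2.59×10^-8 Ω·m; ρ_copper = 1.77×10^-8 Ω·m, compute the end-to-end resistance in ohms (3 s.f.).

1.39 Ω

Seg 1: A = 1.08 mm² = 1.080e-06 m²
R_1 = (2.59×10^-8)(43.4)/(1.080e-06) = 1.041 Ω
Seg 2: A = 4.08 mm² = 4.080e-06 m²
R_2 = (1.77×10^-8)(56.3)/(4.080e-06) = 0.2442 Ω
Seg 3: A = 5.31 mm² = 5.310e-06 m²
R_3 = (2.59×10^-8)(22)/(5.310e-06) = 0.1073 Ω
R_total = R_1 + R_2 + R_3 = 1.39 Ω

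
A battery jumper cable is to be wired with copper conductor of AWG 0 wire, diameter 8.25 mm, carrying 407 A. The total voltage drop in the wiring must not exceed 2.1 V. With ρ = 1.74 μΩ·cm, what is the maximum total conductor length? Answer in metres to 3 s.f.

15.9 m

ρ = 1.74 μΩ·cm = 1.74×10^-8 Ω·m
A = π(8.25/2 mm)² = π(4.1250e-03 m)² = 5.346e-05 m²
L_max = V_max·A/(1·ρI) = (2.1)(5.346e-05)/(1.74×10^-8×407) = 15.9 m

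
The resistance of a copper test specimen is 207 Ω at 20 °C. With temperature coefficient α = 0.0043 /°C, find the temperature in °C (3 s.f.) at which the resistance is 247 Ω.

R = R₀(1 + α(T − T₀)) ⇒ T = T₀ + (R/R₀ − 1)/α
T = 20 + (247/207 − 1)/0.0043 = 20 + (0.1932)/0.0043 = 64.9 °C

64.9 °C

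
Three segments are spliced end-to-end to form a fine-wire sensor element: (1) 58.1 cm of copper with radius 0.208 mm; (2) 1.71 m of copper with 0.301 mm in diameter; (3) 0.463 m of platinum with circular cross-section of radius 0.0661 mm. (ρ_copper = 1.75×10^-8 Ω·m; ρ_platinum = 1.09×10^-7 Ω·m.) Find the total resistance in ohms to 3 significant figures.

4.17 Ω

Seg 1: A = πr² = π(2.0800e-04 m)² = 1.359e-07 m²
R_1 = (1.75×10^-8)(0.581)/(1.359e-07) = 0.07481 Ω
Seg 2: A = π(d/2)² = π(1.5050e-04 m)² = 7.116e-08 m²
R_2 = (1.75×10^-8)(1.71)/(7.116e-08) = 0.4205 Ω
Seg 3: A = πr² = π(6.6100e-05 m)² = 1.373e-08 m²
R_3 = (1.09×10^-7)(0.463)/(1.373e-08) = 3.677 Ω
R_total = R_1 + R_2 + R_3 = 4.17 Ω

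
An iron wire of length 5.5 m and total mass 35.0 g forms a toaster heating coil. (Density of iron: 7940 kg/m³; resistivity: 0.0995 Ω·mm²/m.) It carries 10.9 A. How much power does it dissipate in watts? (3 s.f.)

81.1 W

ρ = 0.0995 Ω·mm²/m = 9.95×10^-8 Ω·m
A = m/(density·L) = 0.035/(7940×5.5) = 8.0147e-07 m²
R = ρL/A = (9.95×10^-8)(5.5)/(8.0147e-07) = 0.6828 Ω
P = I²R = (10.9)² × 0.6828 = 81.1 W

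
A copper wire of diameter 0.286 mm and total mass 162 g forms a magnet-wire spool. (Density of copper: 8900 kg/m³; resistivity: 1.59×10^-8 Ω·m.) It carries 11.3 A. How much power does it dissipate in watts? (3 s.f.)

8950 W

A = π(d/2)² = π(1.4300e-04 m)² = 6.4242e-08 m²
L = m/(density·A) = 0.162/(8900×6.4242e-08) = 283.3 m
R = ρL/A = (1.59×10^-8)(283.3)/(6.4242e-08) = 70.13 Ω
P = I²R = (11.3)² × 70.13 = 8950 W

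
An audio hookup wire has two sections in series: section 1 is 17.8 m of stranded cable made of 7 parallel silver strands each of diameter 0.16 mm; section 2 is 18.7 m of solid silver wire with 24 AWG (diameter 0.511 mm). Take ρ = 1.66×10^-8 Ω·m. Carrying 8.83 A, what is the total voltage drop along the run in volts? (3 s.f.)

31.9 V

Section 1: A_strand = π(8.0000e-05)² = 2.011e-08 m²; R₁ = ρL/(N·A_s) = (1.66×10^-8)(17.8)/(7×2.011e-08) = 2.099 Ω
Section 2: A = π(0.511/2 mm)² = π(2.5550e-04 m)² = 2.051e-07 m²
R₂ = (1.66×10^-8)(18.7)/(2.051e-07) = 1.514 Ω
R = R₁ + R₂ = 3.613 Ω
V = IR = 8.83 × 3.613 = 31.9 V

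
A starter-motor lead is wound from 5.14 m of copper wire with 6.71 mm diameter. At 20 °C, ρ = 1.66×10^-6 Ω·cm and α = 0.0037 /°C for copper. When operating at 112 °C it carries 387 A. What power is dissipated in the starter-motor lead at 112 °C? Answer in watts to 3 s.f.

484 W

ρ = 1.66×10^-6 Ω·cm = 1.66×10^-8 Ω·m
A = π(d/2)² = π(3.3550e-03 m)² = 3.536e-05 m²
R₍20₎ = ρL/A = (1.66×10^-8)(5.14)/(3.536e-05) = 0.002413 Ω
R₍112₎ = R₍20₎(1 + αΔT) = 0.002413 × (1 + 0.0037×92) = 0.003234 Ω
P = I²R = (387)² × 0.003234 = 484 W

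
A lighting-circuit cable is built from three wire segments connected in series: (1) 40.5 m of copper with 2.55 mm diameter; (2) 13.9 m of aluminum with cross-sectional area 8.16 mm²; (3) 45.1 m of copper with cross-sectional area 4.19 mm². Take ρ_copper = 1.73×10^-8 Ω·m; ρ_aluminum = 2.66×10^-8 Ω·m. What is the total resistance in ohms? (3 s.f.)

0.369 Ω

Seg 1: A = π(d/2)² = π(1.2750e-03 m)² = 5.107e-06 m²
R_1 = (1.73×10^-8)(40.5)/(5.107e-06) = 0.1372 Ω
Seg 2: A = 8.16 mm² = 8.160e-06 m²
R_2 = (2.66×10^-8)(13.9)/(8.160e-06) = 0.04531 Ω
Seg 3: A = 4.19 mm² = 4.190e-06 m²
R_3 = (1.73×10^-8)(45.1)/(4.190e-06) = 0.1862 Ω
R_total = R_1 + R_2 + R_3 = 0.369 Ω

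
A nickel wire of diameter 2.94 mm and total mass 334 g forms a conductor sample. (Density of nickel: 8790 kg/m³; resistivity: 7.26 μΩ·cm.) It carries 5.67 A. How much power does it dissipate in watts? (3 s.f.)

1.92 W

ρ = 7.26 μΩ·cm = 7.26×10^-8 Ω·m
A = π(d/2)² = π(1.4700e-03 m)² = 6.7887e-06 m²
L = m/(density·A) = 0.334/(8790×6.7887e-06) = 5.597 m
R = ρL/A = (7.26×10^-8)(5.597)/(6.7887e-06) = 0.05986 Ω
P = I²R = (5.67)² × 0.05986 = 1.92 W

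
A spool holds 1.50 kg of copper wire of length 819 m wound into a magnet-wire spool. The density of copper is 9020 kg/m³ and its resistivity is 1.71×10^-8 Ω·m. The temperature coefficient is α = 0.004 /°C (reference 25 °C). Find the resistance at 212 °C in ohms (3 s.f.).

121 Ω

A = m/(density·L) = 1.5/(9020×819) = 2.0305e-07 m²
R = ρL/A = (1.71×10^-8)(819)/(2.0305e-07) = 68.97 Ω
R(212 °C) = 68.97 × (1 + 0.004×187) = 121 Ω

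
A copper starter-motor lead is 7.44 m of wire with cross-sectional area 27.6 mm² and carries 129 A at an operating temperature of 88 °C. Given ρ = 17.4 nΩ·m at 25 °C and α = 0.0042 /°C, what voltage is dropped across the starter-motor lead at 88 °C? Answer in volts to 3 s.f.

0.765 V

ρ = 17.4 nΩ·m = 1.74×10^-8 Ω·m
A = 27.6 mm² = 2.760e-05 m²
R₍25₎ = ρL/A = (1.74×10^-8)(7.44)/(2.760e-05) = 0.00469 Ω
R₍88₎ = R₍25₎(1 + αΔT) = 0.00469 × (1 + 0.0042×63) = 0.005932 Ω
V = IR = 129 × 0.005932 = 0.765 V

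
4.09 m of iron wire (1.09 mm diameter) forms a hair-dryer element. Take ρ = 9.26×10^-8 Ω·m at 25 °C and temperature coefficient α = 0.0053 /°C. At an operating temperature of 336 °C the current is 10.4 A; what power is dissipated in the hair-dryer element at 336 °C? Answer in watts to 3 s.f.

A = π(d/2)² = π(5.4500e-04 m)² = 9.331e-07 m²
R₍25₎ = ρL/A = (9.26×10^-8)(4.09)/(9.331e-07) = 0.4059 Ω
R₍336₎ = R₍25₎(1 + αΔT) = 0.4059 × (1 + 0.0053×311) = 1.075 Ω
P = I²R = (10.4)² × 1.075 = 116 W

116 W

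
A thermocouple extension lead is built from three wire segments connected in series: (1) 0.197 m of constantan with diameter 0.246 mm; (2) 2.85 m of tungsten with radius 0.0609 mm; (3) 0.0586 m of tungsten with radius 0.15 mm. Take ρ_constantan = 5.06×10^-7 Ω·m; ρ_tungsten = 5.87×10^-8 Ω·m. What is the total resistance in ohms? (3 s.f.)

16.5 Ω

Seg 1: A = π(d/2)² = π(1.2300e-04 m)² = 4.753e-08 m²
R_1 = (5.06×10^-7)(0.197)/(4.753e-08) = 2.097 Ω
Seg 2: A = πr² = π(6.0900e-05 m)² = 1.165e-08 m²
R_2 = (5.87×10^-8)(2.85)/(1.165e-08) = 14.36 Ω
Seg 3: A = πr² = π(1.5000e-04 m)² = 7.069e-08 m²
R_3 = (5.87×10^-8)(0.0586)/(7.069e-08) = 0.04866 Ω
R_total = R_1 + R_2 + R_3 = 16.5 Ω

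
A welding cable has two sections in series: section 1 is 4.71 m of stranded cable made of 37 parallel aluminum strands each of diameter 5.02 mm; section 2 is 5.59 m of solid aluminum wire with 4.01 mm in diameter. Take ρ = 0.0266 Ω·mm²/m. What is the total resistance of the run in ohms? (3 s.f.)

0.0119 Ω

ρ = 0.0266 Ω·mm²/m = 2.66×10^-8 Ω·m
Section 1: A_strand = π(2.5100e-03)² = 1.979e-05 m²; R₁ = ρL/(N·A_s) = (2.66×10^-8)(4.71)/(37×1.979e-05) = 1.711×10^-4 Ω
Section 2: A = π(d/2)² = π(2.0050e-03 m)² = 1.263e-05 m²
R₂ = (2.66×10^-8)(5.59)/(1.263e-05) = 0.01177 Ω
R = R₁ + R₂ = 0.0119 Ω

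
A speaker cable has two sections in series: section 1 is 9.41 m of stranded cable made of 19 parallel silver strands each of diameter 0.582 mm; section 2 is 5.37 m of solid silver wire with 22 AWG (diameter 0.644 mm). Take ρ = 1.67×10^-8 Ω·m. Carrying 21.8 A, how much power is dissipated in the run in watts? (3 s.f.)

146 W

Section 1: A_strand = π(2.9100e-04)² = 2.660e-07 m²; R₁ = ρL/(N·A_s) = (1.67×10^-8)(9.41)/(19×2.660e-07) = 0.03109 Ω
Section 2: A = π(0.644/2 mm)² = π(3.2200e-04 m)² = 3.257e-07 m²
R₂ = (1.67×10^-8)(5.37)/(3.257e-07) = 0.2753 Ω
R = R₁ + R₂ = 0.3064 Ω
P = I²R = (21.8)² × 0.3064 = 146 W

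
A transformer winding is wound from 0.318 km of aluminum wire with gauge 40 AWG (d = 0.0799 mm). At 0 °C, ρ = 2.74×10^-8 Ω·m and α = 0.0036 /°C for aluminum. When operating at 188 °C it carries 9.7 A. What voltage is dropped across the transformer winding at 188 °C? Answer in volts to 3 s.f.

28300 V

A = π(0.0799/2 mm)² = π(3.9950e-05 m)² = 5.014e-09 m²
R₍0₎ = ρL/A = (2.74×10^-8)(318)/(5.014e-09) = 1738 Ω
R₍188₎ = R₍0₎(1 + αΔT) = 1738 × (1 + 0.0036×188) = 2914 Ω
V = IR = 9.7 × 2914 = 28300 V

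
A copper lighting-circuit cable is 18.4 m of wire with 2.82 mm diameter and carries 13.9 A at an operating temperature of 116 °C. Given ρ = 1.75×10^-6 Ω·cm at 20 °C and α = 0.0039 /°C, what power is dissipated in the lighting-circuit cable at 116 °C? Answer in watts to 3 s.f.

13.7 W

ρ = 1.75×10^-6 Ω·cm = 1.75×10^-8 Ω·m
A = π(d/2)² = π(1.4100e-03 m)² = 6.246e-06 m²
R₍20₎ = ρL/A = (1.75×10^-8)(18.4)/(6.246e-06) = 0.05155 Ω
R₍116₎ = R₍20₎(1 + αΔT) = 0.05155 × (1 + 0.0039×96) = 0.07086 Ω
P = I²R = (13.9)² × 0.07086 = 13.7 W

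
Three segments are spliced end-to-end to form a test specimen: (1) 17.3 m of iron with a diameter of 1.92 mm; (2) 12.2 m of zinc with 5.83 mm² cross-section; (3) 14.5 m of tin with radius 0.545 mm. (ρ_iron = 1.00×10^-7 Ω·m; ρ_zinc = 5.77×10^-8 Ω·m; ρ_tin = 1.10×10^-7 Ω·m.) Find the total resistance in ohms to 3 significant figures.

Seg 1: A = π(d/2)² = π(9.6000e-04 m)² = 2.895e-06 m²
R_1 = (1.00×10^-7)(17.3)/(2.895e-06) = 0.5975 Ω
Seg 2: A = 5.83 mm² = 5.830e-06 m²
R_2 = (5.77×10^-8)(12.2)/(5.830e-06) = 0.1207 Ω
Seg 3: A = πr² = π(5.4500e-04 m)² = 9.331e-07 m²
R_3 = (1.10×10^-7)(14.5)/(9.331e-07) = 1.709 Ω
R_total = R_1 + R_2 + R_3 = 2.43 Ω

2.43 Ω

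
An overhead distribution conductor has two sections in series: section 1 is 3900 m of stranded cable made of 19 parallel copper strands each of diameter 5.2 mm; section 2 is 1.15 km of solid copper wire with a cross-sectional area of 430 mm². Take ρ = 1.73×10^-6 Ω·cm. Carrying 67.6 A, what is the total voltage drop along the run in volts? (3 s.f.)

ρ = 1.73×10^-6 Ω·cm = 1.73×10^-8 Ω·m
Section 1: A_strand = π(2.6000e-03)² = 2.124e-05 m²; R₁ = ρL/(N·A_s) = (1.73×10^-8)(3900)/(19×2.124e-05) = 0.1672 Ω
Section 2: A = 430 mm² = 4.300e-04 m²
R₂ = (1.73×10^-8)(1150)/(4.300e-04) = 0.04627 Ω
R = R₁ + R₂ = 0.2135 Ω
V = IR = 67.6 × 0.2135 = 14.4 V

14.4 V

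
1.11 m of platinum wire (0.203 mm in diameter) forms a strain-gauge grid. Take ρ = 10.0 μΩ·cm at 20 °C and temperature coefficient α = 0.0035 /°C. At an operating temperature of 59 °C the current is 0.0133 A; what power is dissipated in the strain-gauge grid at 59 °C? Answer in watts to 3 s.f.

6.89×10^-4 W

ρ = 10.0 μΩ·cm = 1.00×10^-7 Ω·m
A = π(d/2)² = π(1.0150e-04 m)² = 3.237e-08 m²
R₍20₎ = ρL/A = (1.00×10^-7)(1.11)/(3.237e-08) = 3.43 Ω
R₍59₎ = R₍20₎(1 + αΔT) = 3.43 × (1 + 0.0035×39) = 3.898 Ω
P = I²R = (0.0133)² × 3.898 = 6.89×10^-4 W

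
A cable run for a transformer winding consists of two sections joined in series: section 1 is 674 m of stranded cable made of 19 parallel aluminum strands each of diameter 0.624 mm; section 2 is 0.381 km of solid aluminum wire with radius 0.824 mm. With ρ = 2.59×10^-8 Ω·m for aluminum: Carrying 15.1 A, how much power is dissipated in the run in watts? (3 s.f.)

Section 1: A_strand = π(3.1200e-04)² = 3.058e-07 m²; R₁ = ρL/(N·A_s) = (2.59×10^-8)(674)/(19×3.058e-07) = 3.004 Ω
Section 2: A = πr² = π(8.2400e-04 m)² = 2.133e-06 m²
R₂ = (2.59×10^-8)(381)/(2.133e-06) = 4.626 Ω
R = R₁ + R₂ = 7.63 Ω
P = I²R = (15.1)² × 7.63 = 1740 W

1740 W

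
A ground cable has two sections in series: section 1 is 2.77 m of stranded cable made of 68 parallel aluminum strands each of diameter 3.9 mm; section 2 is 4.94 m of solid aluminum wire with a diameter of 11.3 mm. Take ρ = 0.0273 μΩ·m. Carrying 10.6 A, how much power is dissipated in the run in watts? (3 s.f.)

ρ = 0.0273 μΩ·m = 2.73×10^-8 Ω·m
Section 1: A_strand = π(1.9500e-03)² = 1.195e-05 m²; R₁ = ρL/(N·A_s) = (2.73×10^-8)(2.77)/(68×1.195e-05) = 9.309×10^-5 Ω
Section 2: A = π(d/2)² = π(5.6500e-03 m)² = 1.003e-04 m²
R₂ = (2.73×10^-8)(4.94)/(1.003e-04) = 0.001345 Ω
R = R₁ + R₂ = 0.001438 Ω
P = I²R = (10.6)² × 0.001438 = 0.162 W

0.162 W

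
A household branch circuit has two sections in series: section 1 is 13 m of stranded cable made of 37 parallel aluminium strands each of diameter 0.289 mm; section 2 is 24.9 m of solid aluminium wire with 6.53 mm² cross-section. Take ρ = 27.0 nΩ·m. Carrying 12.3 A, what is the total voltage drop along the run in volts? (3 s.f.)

ρ = 27.0 nΩ·m = 2.70×10^-8 Ω·m
Section 1: A_strand = π(1.4450e-04)² = 6.560e-08 m²; R₁ = ρL/(N·A_s) = (2.70×10^-8)(13)/(37×6.560e-08) = 0.1446 Ω
Section 2: A = 6.53 mm² = 6.530e-06 m²
R₂ = (2.70×10^-8)(24.9)/(6.530e-06) = 0.103 Ω
R = R₁ + R₂ = 0.2476 Ω
V = IR = 12.3 × 0.2476 = 3.05 V

3.05 V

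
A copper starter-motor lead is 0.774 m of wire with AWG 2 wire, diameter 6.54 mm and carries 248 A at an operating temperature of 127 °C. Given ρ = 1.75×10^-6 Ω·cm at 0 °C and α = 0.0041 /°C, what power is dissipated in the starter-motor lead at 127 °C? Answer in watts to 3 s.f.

37.7 W

ρ = 1.75×10^-6 Ω·cm = 1.75×10^-8 Ω·m
A = π(6.54/2 mm)² = π(3.2700e-03 m)² = 3.359e-05 m²
R₍0₎ = ρL/A = (1.75×10^-8)(0.774)/(3.359e-05) = 4.032×10^-4 Ω
R₍127₎ = R₍0₎(1 + αΔT) = 4.032×10^-4 × (1 + 0.0041×127) = 6.132×10^-4 Ω
P = I²R = (248)² × 6.132×10^-4 = 37.7 W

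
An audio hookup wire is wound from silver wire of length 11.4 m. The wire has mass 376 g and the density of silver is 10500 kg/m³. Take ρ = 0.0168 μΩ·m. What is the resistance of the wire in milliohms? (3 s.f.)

61.0 mΩ

ρ = 0.0168 μΩ·m = 1.68×10^-8 Ω·m
A = m/(density·L) = 0.376/(10500×11.4) = 3.1412e-06 m²
R = ρL/A = (1.68×10^-8)(11.4)/(3.1412e-06) = 61.0 mΩ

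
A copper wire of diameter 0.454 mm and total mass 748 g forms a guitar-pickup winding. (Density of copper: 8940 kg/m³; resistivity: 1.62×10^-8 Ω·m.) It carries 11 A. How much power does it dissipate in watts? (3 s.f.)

A = π(d/2)² = π(2.2700e-04 m)² = 1.6188e-07 m²
L = m/(density·A) = 0.748/(8940×1.6188e-07) = 516.8 m
R = ρL/A = (1.62×10^-8)(516.8)/(1.6188e-07) = 51.72 Ω
P = I²R = (11)² × 51.72 = 6260 W

6260 W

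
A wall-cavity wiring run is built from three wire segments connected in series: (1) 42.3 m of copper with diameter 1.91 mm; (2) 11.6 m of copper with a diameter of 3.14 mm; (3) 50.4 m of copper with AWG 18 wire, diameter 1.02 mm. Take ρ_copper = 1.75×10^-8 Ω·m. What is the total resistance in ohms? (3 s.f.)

Seg 1: A = π(d/2)² = π(9.5500e-04 m)² = 2.865e-06 m²
R_1 = (1.75×10^-8)(42.3)/(2.865e-06) = 0.2584 Ω
Seg 2: A = π(d/2)² = π(1.5700e-03 m)² = 7.744e-06 m²
R_2 = (1.75×10^-8)(11.6)/(7.744e-06) = 0.02621 Ω
Seg 3: A = π(1.02/2 mm)² = π(5.1000e-04 m)² = 8.171e-07 m²
R_3 = (1.75×10^-8)(50.4)/(8.171e-07) = 1.079 Ω
R_total = R_1 + R_2 + R_3 = 1.36 Ω

1.36 Ω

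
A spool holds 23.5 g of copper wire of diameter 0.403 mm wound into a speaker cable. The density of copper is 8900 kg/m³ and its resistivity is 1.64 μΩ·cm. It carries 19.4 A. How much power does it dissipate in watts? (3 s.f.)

ρ = 1.64 μΩ·cm = 1.64×10^-8 Ω·m
A = π(d/2)² = π(2.0150e-04 m)² = 1.2756e-07 m²
L = m/(density·A) = 0.0235/(8900×1.2756e-07) = 20.7 m
R = ρL/A = (1.64×10^-8)(20.7)/(1.2756e-07) = 2.661 Ω
P = I²R = (19.4)² × 2.661 = 1000 W

1000 W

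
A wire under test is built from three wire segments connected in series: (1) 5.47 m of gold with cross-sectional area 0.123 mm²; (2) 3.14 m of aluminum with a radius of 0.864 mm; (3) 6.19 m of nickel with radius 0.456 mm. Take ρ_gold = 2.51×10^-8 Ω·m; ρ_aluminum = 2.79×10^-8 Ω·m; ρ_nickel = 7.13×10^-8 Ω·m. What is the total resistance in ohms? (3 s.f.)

Seg 1: A = 0.123 mm² = 1.230e-07 m²
R_1 = (2.51×10^-8)(5.47)/(1.230e-07) = 1.116 Ω
Seg 2: A = πr² = π(8.6400e-04 m)² = 2.345e-06 m²
R_2 = (2.79×10^-8)(3.14)/(2.345e-06) = 0.03736 Ω
Seg 3: A = πr² = π(4.5600e-04 m)² = 6.533e-07 m²
R_3 = (7.13×10^-8)(6.19)/(6.533e-07) = 0.6756 Ω
R_total = R_1 + R_2 + R_3 = 1.83 Ω

1.83 Ω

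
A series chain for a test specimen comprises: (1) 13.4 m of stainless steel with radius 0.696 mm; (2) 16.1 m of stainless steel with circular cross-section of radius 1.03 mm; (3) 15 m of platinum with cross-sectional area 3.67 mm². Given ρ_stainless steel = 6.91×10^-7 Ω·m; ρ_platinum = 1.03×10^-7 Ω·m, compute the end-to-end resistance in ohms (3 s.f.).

9.84 Ω

Seg 1: A = πr² = π(6.9600e-04 m)² = 1.522e-06 m²
R_1 = (6.91×10^-7)(13.4)/(1.522e-06) = 6.084 Ω
Seg 2: A = πr² = π(1.0300e-03 m)² = 3.333e-06 m²
R_2 = (6.91×10^-7)(16.1)/(3.333e-06) = 3.338 Ω
Seg 3: A = 3.67 mm² = 3.670e-06 m²
R_3 = (1.03×10^-7)(15)/(3.670e-06) = 0.421 Ω
R_total = R_1 + R_2 + R_3 = 9.84 Ω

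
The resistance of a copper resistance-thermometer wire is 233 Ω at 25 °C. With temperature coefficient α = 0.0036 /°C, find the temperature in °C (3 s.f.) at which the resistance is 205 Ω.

R = R₀(1 + α(T − T₀)) ⇒ T = T₀ + (R/R₀ − 1)/α
T = 25 + (205/233 − 1)/0.0036 = 25 + (-0.1202)/0.0036 = -8.38 °C

-8.38 °C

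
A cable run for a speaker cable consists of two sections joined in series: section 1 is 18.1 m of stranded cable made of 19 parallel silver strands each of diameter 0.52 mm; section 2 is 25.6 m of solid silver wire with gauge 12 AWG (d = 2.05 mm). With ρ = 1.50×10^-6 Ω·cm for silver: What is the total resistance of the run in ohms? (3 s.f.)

0.184 Ω

ρ = 1.50×10^-6 Ω·cm = 1.50×10^-8 Ω·m
Section 1: A_strand = π(2.6000e-04)² = 2.124e-07 m²; R₁ = ρL/(N·A_s) = (1.50×10^-8)(18.1)/(19×2.124e-07) = 0.06729 Ω
Section 2: A = π(2.05/2 mm)² = π(1.0250e-03 m)² = 3.301e-06 m²
R₂ = (1.50×10^-8)(25.6)/(3.301e-06) = 0.1163 Ω
R = R₁ + R₂ = 0.184 Ω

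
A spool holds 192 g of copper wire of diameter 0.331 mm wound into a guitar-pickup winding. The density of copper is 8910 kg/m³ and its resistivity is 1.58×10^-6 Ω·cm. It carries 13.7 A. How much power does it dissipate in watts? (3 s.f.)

ρ = 1.58×10^-6 Ω·cm = 1.58×10^-8 Ω·m
A = π(d/2)² = π(1.6550e-04 m)² = 8.6049e-08 m²
L = m/(density·A) = 0.192/(8910×8.6049e-08) = 250.4 m
R = ρL/A = (1.58×10^-8)(250.4)/(8.6049e-08) = 45.98 Ω
P = I²R = (13.7)² × 45.98 = 8630 W

8630 W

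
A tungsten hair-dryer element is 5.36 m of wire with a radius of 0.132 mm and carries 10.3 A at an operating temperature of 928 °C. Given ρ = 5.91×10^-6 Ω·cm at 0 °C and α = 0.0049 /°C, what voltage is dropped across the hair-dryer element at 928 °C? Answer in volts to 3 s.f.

331 V

ρ = 5.91×10^-6 Ω·cm = 5.91×10^-8 Ω·m
A = πr² = π(1.3200e-04 m)² = 5.474e-08 m²
R₍0₎ = ρL/A = (5.91×10^-8)(5.36)/(5.474e-08) = 5.787 Ω
R₍928₎ = R₍0₎(1 + αΔT) = 5.787 × (1 + 0.0049×928) = 32.1 Ω
V = IR = 10.3 × 32.1 = 331 V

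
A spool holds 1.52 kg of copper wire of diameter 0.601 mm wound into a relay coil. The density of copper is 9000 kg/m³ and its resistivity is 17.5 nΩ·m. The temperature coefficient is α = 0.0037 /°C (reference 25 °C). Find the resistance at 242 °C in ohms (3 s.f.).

ρ = 17.5 nΩ·m = 1.75×10^-8 Ω·m
A = π(d/2)² = π(3.0050e-04 m)² = 2.8369e-07 m²
L = m/(density·A) = 1.52/(9000×2.8369e-07) = 595.3 m
R = ρL/A = (1.75×10^-8)(595.3)/(2.8369e-07) = 36.72 Ω
R(242 °C) = 36.72 × (1 + 0.0037×217) = 66.2 Ω

66.2 Ω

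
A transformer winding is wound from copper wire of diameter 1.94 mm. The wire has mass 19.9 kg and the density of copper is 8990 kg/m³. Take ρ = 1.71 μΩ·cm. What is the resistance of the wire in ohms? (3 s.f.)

4.33 Ω

ρ = 1.71 μΩ·cm = 1.71×10^-8 Ω·m
A = π(d/2)² = π(9.7000e-04 m)² = 2.9559e-06 m²
L = m/(density·A) = 19.9/(8990×2.9559e-06) = 748.9 m
R = ρL/A = (1.71×10^-8)(748.9)/(2.9559e-06) = 4.33 Ω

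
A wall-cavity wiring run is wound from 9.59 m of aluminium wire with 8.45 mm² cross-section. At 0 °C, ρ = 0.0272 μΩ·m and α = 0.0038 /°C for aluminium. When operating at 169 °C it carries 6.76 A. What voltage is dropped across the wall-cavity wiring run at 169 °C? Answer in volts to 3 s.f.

ρ = 0.0272 μΩ·m = 2.72×10^-8 Ω·m
A = 8.45 mm² = 8.450e-06 m²
R₍0₎ = ρL/A = (2.72×10^-8)(9.59)/(8.450e-06) = 0.03087 Ω
R₍169₎ = R₍0₎(1 + αΔT) = 0.03087 × (1 + 0.0038×169) = 0.05069 Ω
V = IR = 6.76 × 0.05069 = 0.343 V

0.343 V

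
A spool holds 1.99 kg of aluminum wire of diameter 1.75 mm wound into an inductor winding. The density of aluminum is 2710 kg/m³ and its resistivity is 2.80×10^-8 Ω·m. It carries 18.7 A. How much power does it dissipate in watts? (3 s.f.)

A = π(d/2)² = π(8.7500e-04 m)² = 2.4053e-06 m²
L = m/(density·A) = 1.99/(2710×2.4053e-06) = 305.3 m
R = ρL/A = (2.80×10^-8)(305.3)/(2.4053e-06) = 3.554 Ω
P = I²R = (18.7)² × 3.554 = 1240 W

1240 W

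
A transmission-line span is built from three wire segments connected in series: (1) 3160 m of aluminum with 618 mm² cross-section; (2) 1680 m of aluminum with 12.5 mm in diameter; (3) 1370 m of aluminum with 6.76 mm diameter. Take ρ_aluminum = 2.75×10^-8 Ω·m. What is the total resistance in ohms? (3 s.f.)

Seg 1: A = 618 mm² = 6.180e-04 m²
R_1 = (2.75×10^-8)(3160)/(6.180e-04) = 0.1406 Ω
Seg 2: A = π(d/2)² = π(6.2500e-03 m)² = 1.227e-04 m²
R_2 = (2.75×10^-8)(1680)/(1.227e-04) = 0.3765 Ω
Seg 3: A = π(d/2)² = π(3.3800e-03 m)² = 3.589e-05 m²
R_3 = (2.75×10^-8)(1370)/(3.589e-05) = 1.05 Ω
R_total = R_1 + R_2 + R_3 = 1.57 Ω

1.57 Ω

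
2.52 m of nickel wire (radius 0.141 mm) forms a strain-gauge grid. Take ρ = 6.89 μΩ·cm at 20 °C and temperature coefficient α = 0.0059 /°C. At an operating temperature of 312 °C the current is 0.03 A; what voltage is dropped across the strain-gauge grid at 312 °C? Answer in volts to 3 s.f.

0.227 V

ρ = 6.89 μΩ·cm = 6.89×10^-8 Ω·m
A = πr² = π(1.4100e-04 m)² = 6.246e-08 m²
R₍20₎ = ρL/A = (6.89×10^-8)(2.52)/(6.246e-08) = 2.78 Ω
R₍312₎ = R₍20₎(1 + αΔT) = 2.78 × (1 + 0.0059×292) = 7.569 Ω
V = IR = 0.03 × 7.569 = 0.227 V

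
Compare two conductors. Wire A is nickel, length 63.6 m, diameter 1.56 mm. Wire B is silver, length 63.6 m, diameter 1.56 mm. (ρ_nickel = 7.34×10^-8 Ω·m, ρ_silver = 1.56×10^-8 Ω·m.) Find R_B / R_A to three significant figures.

0.213

R ∝ ρL/d², so R_B/R_A = (ρ_B/ρ_A)
= (1.56×10^-8/7.34×10^-8) = 0.213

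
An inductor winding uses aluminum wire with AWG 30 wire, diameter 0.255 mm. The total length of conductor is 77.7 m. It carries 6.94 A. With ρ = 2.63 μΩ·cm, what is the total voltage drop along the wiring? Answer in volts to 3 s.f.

278 V

ρ = 2.63 μΩ·cm = 2.63×10^-8 Ω·m
A = π(0.255/2 mm)² = π(1.2750e-04 m)² = 5.107e-08 m²
R = ρL/A = (2.63×10^-8)(77.7)/(5.107e-08) = 40.01 Ω
V = IR = 6.94 × 40.01 = 278 V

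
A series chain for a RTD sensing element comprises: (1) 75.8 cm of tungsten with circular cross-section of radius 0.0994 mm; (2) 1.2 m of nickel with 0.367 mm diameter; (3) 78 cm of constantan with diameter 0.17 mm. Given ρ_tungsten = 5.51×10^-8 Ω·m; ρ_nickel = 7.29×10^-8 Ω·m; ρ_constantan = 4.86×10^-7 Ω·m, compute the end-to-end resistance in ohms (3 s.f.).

Seg 1: A = πr² = π(9.9400e-05 m)² = 3.104e-08 m²
R_1 = (5.51×10^-8)(0.758)/(3.104e-08) = 1.346 Ω
Seg 2: A = π(d/2)² = π(1.8350e-04 m)² = 1.058e-07 m²
R_2 = (7.29×10^-8)(1.2)/(1.058e-07) = 0.827 Ω
Seg 3: A = π(d/2)² = π(8.5000e-05 m)² = 2.270e-08 m²
R_3 = (4.86×10^-7)(0.78)/(2.270e-08) = 16.7 Ω
R_total = R_1 + R_2 + R_3 = 18.9 Ω

18.9 Ω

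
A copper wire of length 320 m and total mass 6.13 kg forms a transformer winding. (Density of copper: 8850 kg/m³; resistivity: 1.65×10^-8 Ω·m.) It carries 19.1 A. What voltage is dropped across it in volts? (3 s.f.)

A = m/(density·L) = 6.13/(8850×320) = 2.1645e-06 m²
R = ρL/A = (1.65×10^-8)(320)/(2.1645e-06) = 2.439 Ω
V = IR = 19.1 × 2.439 = 46.6 V

46.6 V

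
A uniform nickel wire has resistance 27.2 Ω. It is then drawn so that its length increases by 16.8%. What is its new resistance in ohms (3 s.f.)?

k = 1 + 16.8/100 = 1.168; volume constant ⇒ A' = A/k, so R' = k²R.
R' = 1.364 × 27.2 = 37.1 Ω

37.1 Ω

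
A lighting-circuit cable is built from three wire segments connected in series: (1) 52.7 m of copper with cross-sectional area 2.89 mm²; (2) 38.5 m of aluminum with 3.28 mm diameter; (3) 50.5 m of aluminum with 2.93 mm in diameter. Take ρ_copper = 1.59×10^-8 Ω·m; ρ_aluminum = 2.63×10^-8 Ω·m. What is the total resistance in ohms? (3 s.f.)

0.607 Ω

Seg 1: A = 2.89 mm² = 2.890e-06 m²
R_1 = (1.59×10^-8)(52.7)/(2.890e-06) = 0.2899 Ω
Seg 2: A = π(d/2)² = π(1.6400e-03 m)² = 8.450e-06 m²
R_2 = (2.63×10^-8)(38.5)/(8.450e-06) = 0.1198 Ω
Seg 3: A = π(d/2)² = π(1.4650e-03 m)² = 6.743e-06 m²
R_3 = (2.63×10^-8)(50.5)/(6.743e-06) = 0.197 Ω
R_total = R_1 + R_2 + R_3 = 0.607 Ω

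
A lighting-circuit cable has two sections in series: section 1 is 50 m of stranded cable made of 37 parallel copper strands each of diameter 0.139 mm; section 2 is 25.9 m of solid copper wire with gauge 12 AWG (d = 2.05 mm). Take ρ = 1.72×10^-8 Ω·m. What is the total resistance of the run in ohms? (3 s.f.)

1.67 Ω

Section 1: A_strand = π(6.9500e-05)² = 1.517e-08 m²; R₁ = ρL/(N·A_s) = (1.72×10^-8)(50)/(37×1.517e-08) = 1.532 Ω
Section 2: A = π(2.05/2 mm)² = π(1.0250e-03 m)² = 3.301e-06 m²
R₂ = (1.72×10^-8)(25.9)/(3.301e-06) = 0.135 Ω
R = R₁ + R₂ = 1.67 Ω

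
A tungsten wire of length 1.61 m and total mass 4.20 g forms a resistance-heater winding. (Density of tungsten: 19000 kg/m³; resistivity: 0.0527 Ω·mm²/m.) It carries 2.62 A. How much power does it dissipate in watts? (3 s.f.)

ρ = 0.0527 Ω·mm²/m = 5.27×10^-8 Ω·m
A = m/(density·L) = 0.0042/(19000×1.61) = 1.3730e-07 m²
R = ρL/A = (5.27×10^-8)(1.61)/(1.3730e-07) = 0.618 Ω
P = I²R = (2.62)² × 0.618 = 4.24 W

4.24 W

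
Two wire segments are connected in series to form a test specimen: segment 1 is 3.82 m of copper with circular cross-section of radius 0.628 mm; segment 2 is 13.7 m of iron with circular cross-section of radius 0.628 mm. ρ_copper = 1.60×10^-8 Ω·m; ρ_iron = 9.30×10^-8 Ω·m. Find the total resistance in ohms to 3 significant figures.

1.08 Ω

Segment 1: A = πr² = π(6.2800e-04 m)² = 1.239e-06 m²
R₁ = ρL/A = (1.60×10^-8)(3.82)/(1.239e-06) = 0.04933 Ω
R₂ = (9.30×10^-8)(13.7)/(1.239e-06) = 1.028 Ω
R = R₁ + R₂ = 1.08 Ω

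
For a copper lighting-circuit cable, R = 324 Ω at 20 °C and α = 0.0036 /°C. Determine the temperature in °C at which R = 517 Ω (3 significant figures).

185 °C

R = R₀(1 + α(T − T₀)) ⇒ T = T₀ + (R/R₀ − 1)/α
T = 20 + (517/324 − 1)/0.0036 = 20 + (0.5957)/0.0036 = 185 °C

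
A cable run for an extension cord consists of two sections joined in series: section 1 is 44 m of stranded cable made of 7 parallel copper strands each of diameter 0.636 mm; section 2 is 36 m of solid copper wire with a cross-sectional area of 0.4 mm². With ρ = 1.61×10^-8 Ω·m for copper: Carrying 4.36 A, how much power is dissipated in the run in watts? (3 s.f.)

33.6 W

Section 1: A_strand = π(3.1800e-04)² = 3.177e-07 m²; R₁ = ρL/(N·A_s) = (1.61×10^-8)(44)/(7×3.177e-07) = 0.3185 Ω
Section 2: A = 0.4 mm² = 4.000e-07 m²
R₂ = (1.61×10^-8)(36)/(4.000e-07) = 1.449 Ω
R = R₁ + R₂ = 1.768 Ω
P = I²R = (4.36)² × 1.768 = 33.6 W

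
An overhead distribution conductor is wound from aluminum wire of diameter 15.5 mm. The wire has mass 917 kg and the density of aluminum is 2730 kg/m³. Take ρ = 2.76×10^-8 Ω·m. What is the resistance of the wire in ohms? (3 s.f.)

0.260 Ω

A = π(d/2)² = π(7.7500e-03 m)² = 1.8869e-04 m²
L = m/(density·A) = 917/(2730×1.8869e-04) = 1780 m
R = ρL/A = (2.76×10^-8)(1780)/(1.8869e-04) = 0.260 Ω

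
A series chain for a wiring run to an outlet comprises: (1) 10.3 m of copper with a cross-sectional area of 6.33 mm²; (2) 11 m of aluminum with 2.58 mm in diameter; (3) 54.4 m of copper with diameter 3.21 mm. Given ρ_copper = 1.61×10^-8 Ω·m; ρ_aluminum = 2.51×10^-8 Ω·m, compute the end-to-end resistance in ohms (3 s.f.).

0.187 Ω

Seg 1: A = 6.33 mm² = 6.330e-06 m²
R_1 = (1.61×10^-8)(10.3)/(6.330e-06) = 0.0262 Ω
Seg 2: A = π(d/2)² = π(1.2900e-03 m)² = 5.228e-06 m²
R_2 = (2.51×10^-8)(11)/(5.228e-06) = 0.05281 Ω
Seg 3: A = π(d/2)² = π(1.6050e-03 m)² = 8.093e-06 m²
R_3 = (1.61×10^-8)(54.4)/(8.093e-06) = 0.1082 Ω
R_total = R_1 + R_2 + R_3 = 0.187 Ω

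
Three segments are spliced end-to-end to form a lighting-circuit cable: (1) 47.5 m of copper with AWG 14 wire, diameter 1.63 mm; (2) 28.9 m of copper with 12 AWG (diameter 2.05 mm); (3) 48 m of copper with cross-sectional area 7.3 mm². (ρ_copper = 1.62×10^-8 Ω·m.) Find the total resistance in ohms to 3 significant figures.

Seg 1: A = π(1.63/2 mm)² = π(8.1500e-04 m)² = 2.087e-06 m²
R_1 = (1.62×10^-8)(47.5)/(2.087e-06) = 0.3688 Ω
Seg 2: A = π(2.05/2 mm)² = π(1.0250e-03 m)² = 3.301e-06 m²
R_2 = (1.62×10^-8)(28.9)/(3.301e-06) = 0.1418 Ω
Seg 3: A = 7.3 mm² = 7.300e-06 m²
R_3 = (1.62×10^-8)(48)/(7.300e-06) = 0.1065 Ω
R_total = R_1 + R_2 + R_3 = 0.617 Ω

0.617 Ω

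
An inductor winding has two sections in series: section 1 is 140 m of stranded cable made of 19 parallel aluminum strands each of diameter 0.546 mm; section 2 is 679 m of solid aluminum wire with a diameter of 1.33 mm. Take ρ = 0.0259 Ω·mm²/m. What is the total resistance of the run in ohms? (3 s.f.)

ρ = 0.0259 Ω·mm²/m = 2.59×10^-8 Ω·m
Section 1: A_strand = π(2.7300e-04)² = 2.341e-07 m²; R₁ = ρL/(N·A_s) = (2.59×10^-8)(140)/(19×2.341e-07) = 0.8151 Ω
Section 2: A = π(d/2)² = π(6.6500e-04 m)² = 1.389e-06 m²
R₂ = (2.59×10^-8)(679)/(1.389e-06) = 12.66 Ω
R = R₁ + R₂ = 13.5 Ω

13.5 Ω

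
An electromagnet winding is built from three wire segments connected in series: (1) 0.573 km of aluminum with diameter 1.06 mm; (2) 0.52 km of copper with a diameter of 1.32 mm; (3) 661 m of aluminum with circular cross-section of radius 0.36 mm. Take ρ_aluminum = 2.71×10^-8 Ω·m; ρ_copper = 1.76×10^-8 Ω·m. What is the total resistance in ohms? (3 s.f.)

68.3 Ω

Seg 1: A = π(d/2)² = π(5.3000e-04 m)² = 8.825e-07 m²
R_1 = (2.71×10^-8)(573)/(8.825e-07) = 17.6 Ω
Seg 2: A = π(d/2)² = π(6.6000e-04 m)² = 1.368e-06 m²
R_2 = (1.76×10^-8)(520)/(1.368e-06) = 6.688 Ω
Seg 3: A = πr² = π(3.6000e-04 m)² = 4.072e-07 m²
R_3 = (2.71×10^-8)(661)/(4.072e-07) = 44 Ω
R_total = R_1 + R_2 + R_3 = 68.3 Ω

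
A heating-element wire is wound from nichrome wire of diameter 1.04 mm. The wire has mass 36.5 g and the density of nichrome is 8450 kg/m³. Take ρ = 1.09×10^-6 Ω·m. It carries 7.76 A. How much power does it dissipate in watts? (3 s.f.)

A = π(d/2)² = π(5.2000e-04 m)² = 8.4949e-07 m²
L = m/(density·A) = 0.0365/(8450×8.4949e-07) = 5.085 m
R = ρL/A = (1.09×10^-6)(5.085)/(8.4949e-07) = 6.525 Ω
P = I²R = (7.76)² × 6.525 = 393 W

393 W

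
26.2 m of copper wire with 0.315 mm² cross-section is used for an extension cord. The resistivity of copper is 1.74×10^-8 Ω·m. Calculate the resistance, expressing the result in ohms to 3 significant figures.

1.45 Ω

A = 0.315 mm² = 3.150e-07 m²
R = ρL/A = (1.74×10^-8)(26.2 m)/(3.150e-07 m²) = 1.45 Ω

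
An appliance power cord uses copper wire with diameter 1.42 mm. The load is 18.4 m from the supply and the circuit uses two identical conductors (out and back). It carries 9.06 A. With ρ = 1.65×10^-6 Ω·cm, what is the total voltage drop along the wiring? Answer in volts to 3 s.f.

3.47 V

ρ = 1.65×10^-6 Ω·cm = 1.65×10^-8 Ω·m
A = π(d/2)² = π(7.1000e-04 m)² = 1.584e-06 m²
Total conductor length (both ways) L = 2 × 18.4 = 36.8 m
R = ρL/A = (1.65×10^-8)(36.8)/(1.584e-06) = 0.3834 Ω
V = IR = 9.06 × 0.3834 = 3.47 V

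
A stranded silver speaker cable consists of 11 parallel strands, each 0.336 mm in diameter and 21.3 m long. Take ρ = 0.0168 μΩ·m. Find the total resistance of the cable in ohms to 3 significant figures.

0.367 Ω

ρ = 0.0168 μΩ·m = 1.68×10^-8 Ω·m
A_strand = π(1.6800e-04 m)² = 8.867e-08 m²
R_strand = ρL/A = (1.68×10^-8)(21.3)/(8.867e-08) = 4.036 Ω
R_total = R_strand/N = 4.036/11 = 0.367 Ω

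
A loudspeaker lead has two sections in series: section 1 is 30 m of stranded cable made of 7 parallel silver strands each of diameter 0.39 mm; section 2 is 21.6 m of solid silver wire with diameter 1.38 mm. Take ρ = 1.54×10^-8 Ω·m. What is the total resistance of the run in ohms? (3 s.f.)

Section 1: A_strand = π(1.9500e-04)² = 1.195e-07 m²; R₁ = ρL/(N·A_s) = (1.54×10^-8)(30)/(7×1.195e-07) = 0.5525 Ω
Section 2: A = π(d/2)² = π(6.9000e-04 m)² = 1.496e-06 m²
R₂ = (1.54×10^-8)(21.6)/(1.496e-06) = 0.2224 Ω
R = R₁ + R₂ = 0.775 Ω

0.775 Ω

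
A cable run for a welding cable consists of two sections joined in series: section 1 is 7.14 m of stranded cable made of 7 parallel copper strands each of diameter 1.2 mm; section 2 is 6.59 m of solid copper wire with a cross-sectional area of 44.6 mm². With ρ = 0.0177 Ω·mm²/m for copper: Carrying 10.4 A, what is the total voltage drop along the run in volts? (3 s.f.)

0.193 V

ρ = 0.0177 Ω·mm²/m = 1.77×10^-8 Ω·m
Section 1: A_strand = π(6.0000e-04)² = 1.131e-06 m²; R₁ = ρL/(N·A_s) = (1.77×10^-8)(7.14)/(7×1.131e-06) = 0.01596 Ω
Section 2: A = 44.6 mm² = 4.460e-05 m²
R₂ = (1.77×10^-8)(6.59)/(4.460e-05) = 0.002615 Ω
R = R₁ + R₂ = 0.01858 Ω
V = IR = 10.4 × 0.01858 = 0.193 V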